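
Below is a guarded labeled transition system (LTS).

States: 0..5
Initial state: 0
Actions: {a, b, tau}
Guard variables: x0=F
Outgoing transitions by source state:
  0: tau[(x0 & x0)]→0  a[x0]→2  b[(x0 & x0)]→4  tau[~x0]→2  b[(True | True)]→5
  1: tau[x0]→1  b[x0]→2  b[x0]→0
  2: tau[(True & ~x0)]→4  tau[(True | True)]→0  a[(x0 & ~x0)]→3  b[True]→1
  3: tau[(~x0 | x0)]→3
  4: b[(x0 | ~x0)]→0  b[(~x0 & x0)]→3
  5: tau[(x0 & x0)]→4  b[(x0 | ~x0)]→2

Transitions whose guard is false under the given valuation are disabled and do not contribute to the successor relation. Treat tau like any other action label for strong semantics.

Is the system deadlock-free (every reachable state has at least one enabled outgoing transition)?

Answer: DEADLOCK at state 1

Analysis:
Reachable = {0,1,2,4,5}
  0: b→5  tau→2  [2 out]
  1: ∅  [no exit]
  2: b→1  tau→0  tau→4  [3 out]
  4: b→0  [1 out]
  5: b→2  [1 out]
Path to 1: tau·b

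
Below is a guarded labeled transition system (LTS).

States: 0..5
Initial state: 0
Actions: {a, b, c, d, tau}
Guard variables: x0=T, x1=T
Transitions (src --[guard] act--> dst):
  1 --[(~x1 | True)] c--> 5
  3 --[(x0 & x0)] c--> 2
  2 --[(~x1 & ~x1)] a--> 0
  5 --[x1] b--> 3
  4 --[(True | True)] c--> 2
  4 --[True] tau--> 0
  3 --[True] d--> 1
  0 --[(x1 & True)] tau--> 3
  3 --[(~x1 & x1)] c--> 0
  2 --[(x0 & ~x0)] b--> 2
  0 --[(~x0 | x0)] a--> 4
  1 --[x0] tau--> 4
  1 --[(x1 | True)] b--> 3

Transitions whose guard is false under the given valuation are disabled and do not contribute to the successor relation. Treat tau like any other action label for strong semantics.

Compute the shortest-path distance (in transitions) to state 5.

Breadth-first toward 5:
  Layer 0: {0}
  Layer 1: {3,4}
  Layer 2: {1,2}
  Layer 3: {5}
5 enters at depth 3; path tau·d·c

Answer: 3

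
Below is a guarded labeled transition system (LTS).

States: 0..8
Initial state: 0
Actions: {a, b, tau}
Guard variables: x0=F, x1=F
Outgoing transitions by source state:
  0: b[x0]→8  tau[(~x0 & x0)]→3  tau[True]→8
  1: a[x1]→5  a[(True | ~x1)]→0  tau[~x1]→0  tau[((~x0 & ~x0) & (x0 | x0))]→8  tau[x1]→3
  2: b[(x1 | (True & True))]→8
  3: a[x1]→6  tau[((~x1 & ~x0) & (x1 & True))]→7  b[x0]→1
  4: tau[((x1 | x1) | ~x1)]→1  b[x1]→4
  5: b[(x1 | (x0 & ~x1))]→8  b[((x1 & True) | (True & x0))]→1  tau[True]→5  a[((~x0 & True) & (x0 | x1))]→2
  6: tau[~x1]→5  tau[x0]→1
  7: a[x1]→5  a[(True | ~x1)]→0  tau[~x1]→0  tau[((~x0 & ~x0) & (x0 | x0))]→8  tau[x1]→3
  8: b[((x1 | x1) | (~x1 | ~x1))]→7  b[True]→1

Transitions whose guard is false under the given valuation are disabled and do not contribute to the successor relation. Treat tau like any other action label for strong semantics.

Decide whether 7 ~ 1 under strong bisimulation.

Refine partition for ~:
  round 0: {{0,1,2,3,4,5,6,7,8}}
  round 1: {{0,4,5,6},{1,7},{2,8},{3}}
  round 2: {{0},{1,7},{2},{3},{4},{5,6},{8}}
stable after 3 split(s): 7 block(s)
7∈{1,7}, 1∈{1,7}

Answer: BISIMILAR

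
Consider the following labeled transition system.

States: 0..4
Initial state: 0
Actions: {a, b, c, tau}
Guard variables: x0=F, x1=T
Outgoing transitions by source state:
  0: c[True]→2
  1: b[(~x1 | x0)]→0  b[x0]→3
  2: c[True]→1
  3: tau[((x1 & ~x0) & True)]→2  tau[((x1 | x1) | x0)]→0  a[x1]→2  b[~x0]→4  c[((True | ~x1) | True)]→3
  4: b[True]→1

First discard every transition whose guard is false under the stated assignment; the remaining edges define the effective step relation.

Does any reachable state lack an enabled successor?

Reachable = {0,1,2}
  0: c→2  [1 out]
  1: ∅  [no exit]
  2: c→1  [1 out]
trace reaching 1: c·c

Answer: DEADLOCK at state 1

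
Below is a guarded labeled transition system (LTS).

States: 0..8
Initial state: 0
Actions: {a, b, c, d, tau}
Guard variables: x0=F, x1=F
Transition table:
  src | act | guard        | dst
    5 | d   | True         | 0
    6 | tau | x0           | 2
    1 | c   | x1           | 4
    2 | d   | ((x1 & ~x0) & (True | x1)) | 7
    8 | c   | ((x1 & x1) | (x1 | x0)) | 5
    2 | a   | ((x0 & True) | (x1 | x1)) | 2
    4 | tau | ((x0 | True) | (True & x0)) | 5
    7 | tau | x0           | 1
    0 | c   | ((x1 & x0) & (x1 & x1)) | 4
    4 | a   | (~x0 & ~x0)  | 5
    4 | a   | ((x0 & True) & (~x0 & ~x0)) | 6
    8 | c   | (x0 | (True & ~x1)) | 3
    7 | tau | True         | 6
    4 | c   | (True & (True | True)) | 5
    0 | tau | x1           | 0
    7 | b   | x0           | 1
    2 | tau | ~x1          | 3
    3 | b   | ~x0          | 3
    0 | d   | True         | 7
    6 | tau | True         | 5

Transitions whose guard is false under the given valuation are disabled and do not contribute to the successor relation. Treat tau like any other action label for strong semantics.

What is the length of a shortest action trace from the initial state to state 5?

Answer: 3

Trace:
Layered search for 5:
  Layer 0: {0}
  Layer 1: {7}
  Layer 2: {6}
  Layer 3: {5}
first hit 5 at d=3 via d·tau·tau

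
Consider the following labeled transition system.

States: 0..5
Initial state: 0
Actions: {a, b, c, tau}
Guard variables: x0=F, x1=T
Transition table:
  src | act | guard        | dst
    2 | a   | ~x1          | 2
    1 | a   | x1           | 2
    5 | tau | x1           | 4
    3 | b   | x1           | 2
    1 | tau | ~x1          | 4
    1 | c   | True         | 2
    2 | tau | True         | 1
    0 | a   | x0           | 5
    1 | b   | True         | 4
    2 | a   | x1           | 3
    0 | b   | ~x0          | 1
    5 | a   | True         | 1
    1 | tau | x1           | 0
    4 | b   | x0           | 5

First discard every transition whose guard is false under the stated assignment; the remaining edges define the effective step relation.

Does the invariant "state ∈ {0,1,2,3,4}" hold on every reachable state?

Answer: INVARIANT HOLDS

Trace:
Inv-set: {0,1,2,3,4}
Reachable = {0,1,2,3,4}
  0: safe
  1: safe
  2: safe
  3: safe
  4: safe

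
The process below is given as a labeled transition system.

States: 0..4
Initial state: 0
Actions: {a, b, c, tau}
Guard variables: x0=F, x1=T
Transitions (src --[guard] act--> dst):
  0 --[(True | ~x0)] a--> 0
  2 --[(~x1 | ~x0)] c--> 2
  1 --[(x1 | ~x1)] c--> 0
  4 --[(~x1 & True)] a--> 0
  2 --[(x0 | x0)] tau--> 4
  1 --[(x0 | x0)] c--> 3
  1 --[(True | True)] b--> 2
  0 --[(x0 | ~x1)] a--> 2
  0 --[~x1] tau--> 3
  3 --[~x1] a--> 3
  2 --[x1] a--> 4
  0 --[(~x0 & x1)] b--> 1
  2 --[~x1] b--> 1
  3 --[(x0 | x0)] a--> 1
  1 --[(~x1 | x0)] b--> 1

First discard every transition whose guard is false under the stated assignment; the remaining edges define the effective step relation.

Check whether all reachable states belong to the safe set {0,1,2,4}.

Answer: INVARIANT HOLDS

Trace:
Allowed set {0,1,2,4}
Reachable = {0,1,2,4}
  0: safe
  1: safe
  2: safe
  4: safe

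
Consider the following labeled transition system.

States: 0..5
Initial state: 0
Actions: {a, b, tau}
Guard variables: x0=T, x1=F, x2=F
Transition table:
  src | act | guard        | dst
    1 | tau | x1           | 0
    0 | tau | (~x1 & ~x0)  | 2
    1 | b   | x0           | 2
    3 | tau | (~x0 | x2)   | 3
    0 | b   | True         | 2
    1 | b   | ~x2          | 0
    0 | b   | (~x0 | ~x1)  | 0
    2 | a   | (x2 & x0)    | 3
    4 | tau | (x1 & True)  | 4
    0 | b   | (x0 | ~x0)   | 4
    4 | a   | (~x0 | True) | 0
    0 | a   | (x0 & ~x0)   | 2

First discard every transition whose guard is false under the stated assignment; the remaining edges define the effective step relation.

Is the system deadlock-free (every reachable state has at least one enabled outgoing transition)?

Reach set: {0,2,4}
  0: b→0  b→2  b→4  [deg 3]
  2: ∅  [deadlock]
  4: a→0  [deg 1]
trace reaching 2: b

Answer: DEADLOCK at state 2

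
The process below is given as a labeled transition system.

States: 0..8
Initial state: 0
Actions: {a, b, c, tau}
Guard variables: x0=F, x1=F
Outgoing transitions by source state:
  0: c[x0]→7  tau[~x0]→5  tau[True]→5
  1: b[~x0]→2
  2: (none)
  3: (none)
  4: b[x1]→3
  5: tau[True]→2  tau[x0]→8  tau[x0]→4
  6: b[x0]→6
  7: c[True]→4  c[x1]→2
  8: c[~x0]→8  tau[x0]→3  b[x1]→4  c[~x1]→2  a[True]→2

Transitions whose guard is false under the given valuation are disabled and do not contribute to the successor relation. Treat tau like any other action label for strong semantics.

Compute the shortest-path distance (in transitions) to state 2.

BFS to 2:
  Layer 0: {0}
  Layer 1: {5}
  Layer 2: {2}
first hit 2 at d=2 via tau·tau

Answer: 2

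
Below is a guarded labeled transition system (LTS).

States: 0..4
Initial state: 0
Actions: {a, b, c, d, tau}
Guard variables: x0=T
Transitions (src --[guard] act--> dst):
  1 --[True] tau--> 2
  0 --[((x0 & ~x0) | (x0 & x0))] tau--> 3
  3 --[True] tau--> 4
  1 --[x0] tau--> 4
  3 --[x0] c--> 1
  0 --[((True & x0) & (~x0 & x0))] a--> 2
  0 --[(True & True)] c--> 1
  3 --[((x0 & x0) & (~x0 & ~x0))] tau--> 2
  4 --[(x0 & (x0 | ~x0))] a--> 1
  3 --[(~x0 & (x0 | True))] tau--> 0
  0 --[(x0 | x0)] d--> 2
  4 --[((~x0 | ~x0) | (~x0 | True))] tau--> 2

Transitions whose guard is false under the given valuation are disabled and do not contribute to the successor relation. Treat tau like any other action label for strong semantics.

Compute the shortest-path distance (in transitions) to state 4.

Layered search for 4:
  Layer 0: {0}
  Layer 1: {1,2,3}
  Layer 2: {4}
first hit 4 at d=2 via c·tau

Answer: 2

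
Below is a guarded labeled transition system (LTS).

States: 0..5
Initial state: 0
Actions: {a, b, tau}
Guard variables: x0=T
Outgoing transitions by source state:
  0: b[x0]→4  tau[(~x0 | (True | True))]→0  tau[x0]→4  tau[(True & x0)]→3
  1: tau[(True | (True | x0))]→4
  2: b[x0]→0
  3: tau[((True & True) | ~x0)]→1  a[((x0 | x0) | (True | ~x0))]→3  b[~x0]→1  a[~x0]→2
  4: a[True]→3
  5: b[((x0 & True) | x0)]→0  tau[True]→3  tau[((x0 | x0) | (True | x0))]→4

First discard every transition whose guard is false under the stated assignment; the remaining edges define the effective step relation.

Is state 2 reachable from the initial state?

12 transition(s) survive guard evaluation.
L0 = {0}
L1 = {3,4}  cumulative {0,3,4}
L2 = {1}  cumulative {0,1,3,4}
Reach set: {0,1,3,4}

Answer: UNREACHABLE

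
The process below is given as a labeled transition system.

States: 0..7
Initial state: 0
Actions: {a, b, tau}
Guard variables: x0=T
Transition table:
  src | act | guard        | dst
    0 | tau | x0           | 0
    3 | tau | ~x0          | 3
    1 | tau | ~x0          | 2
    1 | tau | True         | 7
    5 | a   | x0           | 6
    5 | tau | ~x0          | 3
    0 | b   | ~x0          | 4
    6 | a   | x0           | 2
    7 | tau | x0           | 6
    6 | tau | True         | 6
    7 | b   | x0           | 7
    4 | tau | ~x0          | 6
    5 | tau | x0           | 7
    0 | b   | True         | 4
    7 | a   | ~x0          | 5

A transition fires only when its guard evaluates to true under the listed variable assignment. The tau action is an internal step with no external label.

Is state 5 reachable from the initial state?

Guard filter leaves 9 enabled edge(s).
Layer 0: {0}
Layer 1: {4}  now seen {0,4}
R = {0,4}

Answer: UNREACHABLE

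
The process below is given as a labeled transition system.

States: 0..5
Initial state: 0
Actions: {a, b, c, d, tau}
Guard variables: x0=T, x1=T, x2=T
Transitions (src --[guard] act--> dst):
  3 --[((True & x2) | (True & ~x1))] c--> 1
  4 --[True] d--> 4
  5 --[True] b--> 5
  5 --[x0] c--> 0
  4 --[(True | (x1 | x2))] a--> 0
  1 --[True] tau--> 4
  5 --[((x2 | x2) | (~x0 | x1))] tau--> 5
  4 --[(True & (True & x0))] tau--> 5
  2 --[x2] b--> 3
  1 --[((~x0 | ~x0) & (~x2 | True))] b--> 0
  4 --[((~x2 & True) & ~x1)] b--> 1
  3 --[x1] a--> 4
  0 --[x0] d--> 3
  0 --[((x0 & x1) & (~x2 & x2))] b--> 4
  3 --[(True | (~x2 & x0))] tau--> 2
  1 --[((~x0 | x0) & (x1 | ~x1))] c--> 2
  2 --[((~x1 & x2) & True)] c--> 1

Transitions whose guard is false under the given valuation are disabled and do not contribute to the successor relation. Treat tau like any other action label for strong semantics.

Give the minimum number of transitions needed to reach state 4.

Answer: 2

Trace:
Layered search for 4:
  Layer 0: {0}
  Layer 1: {3}
  Layer 2: {1,2,4}
first hit 4 at d=2 via d·a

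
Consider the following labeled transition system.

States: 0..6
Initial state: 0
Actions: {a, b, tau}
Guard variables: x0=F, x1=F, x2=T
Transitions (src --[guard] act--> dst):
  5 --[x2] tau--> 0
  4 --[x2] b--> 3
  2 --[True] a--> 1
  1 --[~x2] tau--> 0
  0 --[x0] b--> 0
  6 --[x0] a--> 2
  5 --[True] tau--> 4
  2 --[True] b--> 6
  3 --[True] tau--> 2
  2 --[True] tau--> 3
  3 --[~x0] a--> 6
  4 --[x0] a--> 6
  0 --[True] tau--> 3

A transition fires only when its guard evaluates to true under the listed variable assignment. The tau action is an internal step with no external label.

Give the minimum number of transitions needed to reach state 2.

Answer: 2

Working:
Layered search for 2:
  depth 0: {0}
  depth 1: {3}
  depth 2: {2,6}
first hit 2 at d=2 via tau·tau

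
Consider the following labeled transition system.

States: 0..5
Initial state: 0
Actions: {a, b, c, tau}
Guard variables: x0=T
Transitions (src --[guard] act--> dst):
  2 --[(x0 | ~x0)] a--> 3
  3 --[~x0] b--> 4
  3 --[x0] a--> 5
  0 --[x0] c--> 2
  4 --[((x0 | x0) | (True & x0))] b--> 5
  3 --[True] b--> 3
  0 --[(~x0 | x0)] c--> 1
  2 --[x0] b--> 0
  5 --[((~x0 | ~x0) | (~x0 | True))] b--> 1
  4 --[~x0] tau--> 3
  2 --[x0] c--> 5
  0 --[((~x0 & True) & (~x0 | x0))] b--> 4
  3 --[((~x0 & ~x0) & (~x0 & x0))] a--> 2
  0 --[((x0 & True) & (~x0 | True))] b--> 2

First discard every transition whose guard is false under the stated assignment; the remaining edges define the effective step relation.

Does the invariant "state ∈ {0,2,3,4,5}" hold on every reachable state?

Inv-set: {0,2,3,4,5}
Reach set: {0,1,2,3,5}
  0: ✓
  1: outside
  2: ✓
  3: ✓
  5: ✓
counterexample path to 1: c

Answer: INVARIANT VIOLATED at state 1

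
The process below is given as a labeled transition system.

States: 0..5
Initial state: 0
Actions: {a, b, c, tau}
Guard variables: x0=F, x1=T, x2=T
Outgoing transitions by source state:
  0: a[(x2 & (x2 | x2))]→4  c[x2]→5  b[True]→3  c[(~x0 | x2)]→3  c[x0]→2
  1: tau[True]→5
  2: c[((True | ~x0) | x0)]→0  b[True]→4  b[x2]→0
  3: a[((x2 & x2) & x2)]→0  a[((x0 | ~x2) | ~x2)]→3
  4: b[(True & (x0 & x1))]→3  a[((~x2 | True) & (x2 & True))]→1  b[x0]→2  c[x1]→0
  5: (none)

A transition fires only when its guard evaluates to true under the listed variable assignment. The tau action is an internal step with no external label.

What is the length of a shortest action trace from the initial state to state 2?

Answer: UNREACHABLE

Trace:
Breadth-first toward 2:
  L0 = {0}
  L1 = {3,4,5}
  L2 = {1}
2 never appears.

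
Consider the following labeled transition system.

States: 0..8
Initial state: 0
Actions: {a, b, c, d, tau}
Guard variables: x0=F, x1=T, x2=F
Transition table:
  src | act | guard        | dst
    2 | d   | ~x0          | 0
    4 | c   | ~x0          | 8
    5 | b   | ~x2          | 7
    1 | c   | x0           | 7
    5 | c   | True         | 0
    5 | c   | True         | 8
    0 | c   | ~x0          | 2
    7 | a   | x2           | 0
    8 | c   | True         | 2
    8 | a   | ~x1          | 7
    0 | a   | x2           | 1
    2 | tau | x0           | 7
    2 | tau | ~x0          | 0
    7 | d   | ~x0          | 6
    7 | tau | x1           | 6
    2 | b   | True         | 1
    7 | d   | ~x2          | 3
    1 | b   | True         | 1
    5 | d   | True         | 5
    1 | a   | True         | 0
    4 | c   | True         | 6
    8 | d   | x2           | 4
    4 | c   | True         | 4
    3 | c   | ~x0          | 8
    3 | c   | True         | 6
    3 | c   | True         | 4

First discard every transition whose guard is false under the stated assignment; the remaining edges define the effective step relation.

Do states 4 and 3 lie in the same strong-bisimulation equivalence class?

Answer: BISIMILAR

Working:
Refine partition for ~:
  round 0: {{0,1,2,3,4,5,6,7,8}}
  round 1: {{0,3,4,8},{1},{2},{5},{6},{7}}
  round 2: {{0,8},{1},{2},{3,4},{5},{6},{7}}
Fixed point at round 3; 7 class(es).
4∈{3,4}, 3∈{3,4}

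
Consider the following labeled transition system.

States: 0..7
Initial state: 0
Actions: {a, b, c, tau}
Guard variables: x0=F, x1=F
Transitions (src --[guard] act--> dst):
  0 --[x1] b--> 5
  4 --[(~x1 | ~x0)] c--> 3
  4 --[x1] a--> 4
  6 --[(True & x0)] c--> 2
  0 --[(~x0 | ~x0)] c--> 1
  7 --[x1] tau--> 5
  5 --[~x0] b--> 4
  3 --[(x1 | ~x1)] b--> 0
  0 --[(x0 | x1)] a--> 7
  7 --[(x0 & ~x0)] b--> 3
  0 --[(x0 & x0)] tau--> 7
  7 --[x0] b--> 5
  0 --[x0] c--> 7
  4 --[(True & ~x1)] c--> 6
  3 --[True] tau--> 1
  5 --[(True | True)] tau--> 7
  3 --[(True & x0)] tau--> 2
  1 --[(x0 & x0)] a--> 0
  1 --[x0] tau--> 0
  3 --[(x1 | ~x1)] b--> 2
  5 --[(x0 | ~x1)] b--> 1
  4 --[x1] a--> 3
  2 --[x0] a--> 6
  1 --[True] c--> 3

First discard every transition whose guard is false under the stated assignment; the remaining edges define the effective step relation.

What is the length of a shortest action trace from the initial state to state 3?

Answer: 2

Trace:
Breadth-first toward 3:
  Layer 0: {0}
  Layer 1: {1}
  Layer 2: {3}
3 enters at depth 2; path c·c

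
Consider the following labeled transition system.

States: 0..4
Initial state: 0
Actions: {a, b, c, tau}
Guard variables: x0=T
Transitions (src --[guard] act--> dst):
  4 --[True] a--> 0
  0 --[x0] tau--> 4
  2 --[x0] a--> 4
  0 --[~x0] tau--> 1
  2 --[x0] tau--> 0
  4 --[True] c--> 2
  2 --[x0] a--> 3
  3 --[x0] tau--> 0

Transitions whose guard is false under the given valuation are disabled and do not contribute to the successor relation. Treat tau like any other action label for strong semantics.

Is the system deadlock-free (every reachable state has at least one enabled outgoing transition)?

Reach set: {0,2,3,4}
  0: tau→4  [1 exit(s)]
  2: a→3  a→4  tau→0  [3 exit(s)]
  3: tau→0  [1 exit(s)]
  4: a→0  c→2  [2 exit(s)]

Answer: DEADLOCK-FREE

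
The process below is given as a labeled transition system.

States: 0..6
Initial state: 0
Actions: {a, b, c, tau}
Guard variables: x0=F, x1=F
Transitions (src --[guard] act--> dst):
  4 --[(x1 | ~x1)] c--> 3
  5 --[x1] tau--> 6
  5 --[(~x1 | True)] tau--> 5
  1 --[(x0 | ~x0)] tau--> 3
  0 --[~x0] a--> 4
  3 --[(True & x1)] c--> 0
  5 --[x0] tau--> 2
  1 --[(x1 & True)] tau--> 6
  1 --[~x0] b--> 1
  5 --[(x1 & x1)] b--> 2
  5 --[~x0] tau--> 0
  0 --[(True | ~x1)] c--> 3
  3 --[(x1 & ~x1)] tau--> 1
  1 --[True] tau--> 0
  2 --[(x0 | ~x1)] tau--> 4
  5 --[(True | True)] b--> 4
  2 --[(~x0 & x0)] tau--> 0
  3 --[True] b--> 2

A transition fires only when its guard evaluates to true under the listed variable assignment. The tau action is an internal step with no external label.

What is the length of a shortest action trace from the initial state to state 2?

BFS to 2:
  Layer 0: {0}
  Layer 1: {3,4}
  Layer 2: {2}
depth(2)=2, e.g. c·b

Answer: 2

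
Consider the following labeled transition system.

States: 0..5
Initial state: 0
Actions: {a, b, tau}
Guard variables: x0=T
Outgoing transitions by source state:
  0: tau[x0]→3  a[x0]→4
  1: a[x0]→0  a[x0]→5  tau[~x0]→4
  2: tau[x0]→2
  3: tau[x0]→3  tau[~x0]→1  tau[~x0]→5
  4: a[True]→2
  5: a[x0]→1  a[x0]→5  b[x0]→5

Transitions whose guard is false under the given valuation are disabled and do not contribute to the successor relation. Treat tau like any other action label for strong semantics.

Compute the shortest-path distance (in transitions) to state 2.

Breadth-first toward 2:
  Layer 0: {0}
  Layer 1: {3,4}
  Layer 2: {2}
2 enters at depth 2; path a·a

Answer: 2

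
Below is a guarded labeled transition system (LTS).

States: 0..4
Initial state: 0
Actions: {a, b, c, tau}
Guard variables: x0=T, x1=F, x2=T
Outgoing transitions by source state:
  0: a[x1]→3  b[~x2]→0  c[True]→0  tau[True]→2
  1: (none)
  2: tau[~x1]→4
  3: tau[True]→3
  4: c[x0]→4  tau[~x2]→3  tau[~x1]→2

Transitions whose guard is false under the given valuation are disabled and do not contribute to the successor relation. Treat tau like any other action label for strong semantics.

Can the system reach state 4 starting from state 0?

Answer: REACHABLE

Working:
6 transition(s) survive guard evaluation.
Layer 0: {0}
Layer 1: {2}  total {0,2}
Layer 2: {4}  total {0,2,4}
Reachable = {0,2,4}
witness 4: tau·tau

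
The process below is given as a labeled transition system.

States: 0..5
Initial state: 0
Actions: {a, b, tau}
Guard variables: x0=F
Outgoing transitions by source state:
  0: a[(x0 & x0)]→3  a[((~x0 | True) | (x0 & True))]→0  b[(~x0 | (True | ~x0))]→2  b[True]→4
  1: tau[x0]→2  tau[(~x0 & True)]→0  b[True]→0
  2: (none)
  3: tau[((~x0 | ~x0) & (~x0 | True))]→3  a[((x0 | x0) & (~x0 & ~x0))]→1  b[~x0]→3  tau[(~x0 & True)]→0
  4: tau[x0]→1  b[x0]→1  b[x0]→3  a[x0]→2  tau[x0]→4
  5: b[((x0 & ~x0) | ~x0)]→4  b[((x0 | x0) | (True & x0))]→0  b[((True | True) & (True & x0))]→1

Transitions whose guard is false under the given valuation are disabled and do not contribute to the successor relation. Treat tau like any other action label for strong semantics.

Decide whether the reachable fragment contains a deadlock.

R = {0,2,4}
  0: a→0  b→2  b→4  [3 out]
  2: ∅  [STUCK]
  4: ∅  [STUCK]
trace reaching 2: b

Answer: DEADLOCK at state 2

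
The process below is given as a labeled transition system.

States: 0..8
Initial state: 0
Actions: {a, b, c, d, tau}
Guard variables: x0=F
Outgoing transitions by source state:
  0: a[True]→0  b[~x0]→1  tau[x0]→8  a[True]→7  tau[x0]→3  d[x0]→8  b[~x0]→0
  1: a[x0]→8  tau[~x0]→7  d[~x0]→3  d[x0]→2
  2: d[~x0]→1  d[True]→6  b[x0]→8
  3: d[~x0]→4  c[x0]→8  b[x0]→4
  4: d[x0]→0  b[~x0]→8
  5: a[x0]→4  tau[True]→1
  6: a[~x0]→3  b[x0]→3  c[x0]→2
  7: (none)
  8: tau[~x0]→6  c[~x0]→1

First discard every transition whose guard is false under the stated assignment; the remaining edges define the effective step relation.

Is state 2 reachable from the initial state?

Answer: UNREACHABLE

Working:
14 transition(s) survive guard evaluation.
Layer 0: {0}
Layer 1: {1,7}  total {0,1,7}
Layer 2: {3}  total {0,1,3,7}
Layer 3: {4}  total {0,1,3,4,7}
Layer 4: {8}  total {0,1,3,4,7,8}
Layer 5: {6}  total {0,1,3,4,6,7,8}
R = {0,1,3,4,6,7,8}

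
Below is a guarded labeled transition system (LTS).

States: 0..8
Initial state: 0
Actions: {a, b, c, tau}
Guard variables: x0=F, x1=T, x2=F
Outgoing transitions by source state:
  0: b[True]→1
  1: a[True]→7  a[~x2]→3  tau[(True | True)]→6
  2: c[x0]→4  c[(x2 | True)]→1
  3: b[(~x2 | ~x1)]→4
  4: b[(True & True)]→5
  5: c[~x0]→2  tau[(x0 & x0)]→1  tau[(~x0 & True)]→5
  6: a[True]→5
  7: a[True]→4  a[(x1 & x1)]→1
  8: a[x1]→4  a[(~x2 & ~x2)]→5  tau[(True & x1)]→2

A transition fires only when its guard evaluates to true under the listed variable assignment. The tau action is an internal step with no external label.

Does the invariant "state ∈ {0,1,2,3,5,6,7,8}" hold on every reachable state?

Answer: INVARIANT VIOLATED at state 4

Trace:
Safe = {0,1,2,3,5,6,7,8}
Reach set: {0,1,2,3,4,5,6,7}
  0: ok
  1: ok
  2: ok
  3: ok
  4: outside
  5: ok
  6: ok
  7: ok
counterexample path to 4: b·a·b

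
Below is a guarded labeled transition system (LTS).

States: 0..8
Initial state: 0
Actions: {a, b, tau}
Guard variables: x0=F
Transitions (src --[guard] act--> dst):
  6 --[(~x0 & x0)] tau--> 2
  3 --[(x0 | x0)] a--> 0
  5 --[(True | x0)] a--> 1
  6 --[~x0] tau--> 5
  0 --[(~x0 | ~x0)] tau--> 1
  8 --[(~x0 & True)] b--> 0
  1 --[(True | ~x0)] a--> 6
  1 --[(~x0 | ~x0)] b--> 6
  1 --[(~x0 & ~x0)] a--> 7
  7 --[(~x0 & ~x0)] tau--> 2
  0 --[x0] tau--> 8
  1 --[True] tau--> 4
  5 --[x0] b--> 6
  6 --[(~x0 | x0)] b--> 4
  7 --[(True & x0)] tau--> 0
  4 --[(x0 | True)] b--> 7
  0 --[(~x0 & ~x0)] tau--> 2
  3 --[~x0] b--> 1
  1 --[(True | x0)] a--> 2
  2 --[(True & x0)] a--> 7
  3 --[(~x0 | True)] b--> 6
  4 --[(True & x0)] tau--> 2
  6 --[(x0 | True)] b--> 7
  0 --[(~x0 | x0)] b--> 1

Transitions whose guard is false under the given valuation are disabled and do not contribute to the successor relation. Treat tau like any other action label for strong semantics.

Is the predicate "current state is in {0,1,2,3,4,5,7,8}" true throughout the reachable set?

Inv-set: {0,1,2,3,4,5,7,8}
R = {0,1,2,4,5,6,7}
  0: ✓
  1: ✓
  2: ✓
  4: ✓
  5: ✓
  6: VIOLATES
  7: ✓
counterexample path to 6: tau·a

Answer: INVARIANT VIOLATED at state 6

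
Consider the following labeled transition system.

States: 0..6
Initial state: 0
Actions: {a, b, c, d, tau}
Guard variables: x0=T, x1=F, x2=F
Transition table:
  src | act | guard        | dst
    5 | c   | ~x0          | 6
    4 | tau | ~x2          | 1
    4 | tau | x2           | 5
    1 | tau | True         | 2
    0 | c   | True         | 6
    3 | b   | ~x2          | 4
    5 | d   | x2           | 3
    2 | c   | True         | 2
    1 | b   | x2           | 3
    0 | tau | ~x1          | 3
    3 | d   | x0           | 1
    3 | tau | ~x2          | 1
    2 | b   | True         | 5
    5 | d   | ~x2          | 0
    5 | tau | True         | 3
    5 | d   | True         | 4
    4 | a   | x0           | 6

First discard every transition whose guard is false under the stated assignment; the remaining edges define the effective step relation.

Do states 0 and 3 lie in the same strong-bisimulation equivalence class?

Bisimulation quotient by refinement:
  round 0: {{0,1,2,3,4,5,6}}
  round 1: {{0},{1},{2},{3},{4},{5},{6}}
Fixed point at round 2; 7 class(es).
[0]={0}  [3]={3}

Answer: NOT BISIMILAR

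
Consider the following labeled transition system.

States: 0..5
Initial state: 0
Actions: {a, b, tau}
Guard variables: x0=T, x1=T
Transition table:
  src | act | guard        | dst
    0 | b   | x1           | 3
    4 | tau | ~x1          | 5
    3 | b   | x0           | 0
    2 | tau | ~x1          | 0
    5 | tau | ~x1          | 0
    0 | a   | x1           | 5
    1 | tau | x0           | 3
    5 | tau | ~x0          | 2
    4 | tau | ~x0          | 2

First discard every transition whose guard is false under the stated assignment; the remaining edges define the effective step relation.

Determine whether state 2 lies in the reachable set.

Answer: UNREACHABLE

Working:
4 transition(s) survive guard evaluation.
depth 0: {0}
depth 1: {3,5}  cumulative {0,3,5}
Reachable = {0,3,5}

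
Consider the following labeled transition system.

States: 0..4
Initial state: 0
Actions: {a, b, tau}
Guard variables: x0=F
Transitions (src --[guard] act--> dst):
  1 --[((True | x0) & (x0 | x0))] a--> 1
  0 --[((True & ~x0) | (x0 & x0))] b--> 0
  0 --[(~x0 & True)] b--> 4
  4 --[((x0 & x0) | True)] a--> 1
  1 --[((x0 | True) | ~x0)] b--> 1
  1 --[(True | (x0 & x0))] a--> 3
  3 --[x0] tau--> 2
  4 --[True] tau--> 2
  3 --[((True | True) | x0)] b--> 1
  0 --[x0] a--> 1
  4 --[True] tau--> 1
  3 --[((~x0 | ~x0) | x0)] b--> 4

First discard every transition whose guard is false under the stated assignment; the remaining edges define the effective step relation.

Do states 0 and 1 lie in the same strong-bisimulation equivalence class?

Compute ~ classes (split until stable):
  round 0: {{0,1,2,3,4}}
  round 1: {{0,3},{1},{2},{4}}
  round 2: {{0},{1},{2},{3},{4}}
Fixed point at round 3; 5 class(es).
class of 0: {0}; class of 1: {1}

Answer: NOT BISIMILAR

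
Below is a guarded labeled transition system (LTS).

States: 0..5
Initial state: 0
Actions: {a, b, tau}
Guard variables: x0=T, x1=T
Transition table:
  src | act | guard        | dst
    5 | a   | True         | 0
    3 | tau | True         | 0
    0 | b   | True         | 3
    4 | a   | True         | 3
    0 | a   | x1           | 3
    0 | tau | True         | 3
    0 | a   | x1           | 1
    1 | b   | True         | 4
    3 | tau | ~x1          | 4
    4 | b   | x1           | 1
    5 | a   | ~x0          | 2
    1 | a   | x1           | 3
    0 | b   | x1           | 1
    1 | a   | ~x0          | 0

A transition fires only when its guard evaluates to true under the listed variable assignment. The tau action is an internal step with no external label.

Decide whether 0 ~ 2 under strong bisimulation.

Refine partition for ~:
  round 0: {{0,1,2,3,4,5}}
  round 1: {{0},{1,4},{2},{3},{5}}
Fixed point at round 2; 5 class(es).
class of 0: {0}; class of 2: {2}

Answer: NOT BISIMILAR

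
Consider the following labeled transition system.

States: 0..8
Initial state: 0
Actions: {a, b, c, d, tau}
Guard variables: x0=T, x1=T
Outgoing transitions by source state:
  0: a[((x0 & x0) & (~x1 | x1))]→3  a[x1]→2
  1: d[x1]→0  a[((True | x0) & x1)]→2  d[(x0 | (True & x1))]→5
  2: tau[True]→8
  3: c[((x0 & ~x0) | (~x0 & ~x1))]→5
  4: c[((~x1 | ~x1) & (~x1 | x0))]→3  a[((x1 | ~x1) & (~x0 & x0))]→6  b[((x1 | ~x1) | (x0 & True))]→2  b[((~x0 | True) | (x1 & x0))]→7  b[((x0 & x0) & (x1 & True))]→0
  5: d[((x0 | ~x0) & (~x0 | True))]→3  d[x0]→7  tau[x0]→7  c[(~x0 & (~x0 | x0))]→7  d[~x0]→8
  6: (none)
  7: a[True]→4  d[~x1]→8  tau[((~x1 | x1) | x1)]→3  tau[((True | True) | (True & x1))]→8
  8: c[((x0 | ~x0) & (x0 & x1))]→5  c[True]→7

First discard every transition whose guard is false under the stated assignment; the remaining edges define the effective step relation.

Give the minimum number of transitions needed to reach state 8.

Answer: 2

Analysis:
BFS to 8:
  L0 = {0}
  L1 = {2,3}
  L2 = {8}
8 enters at depth 2; path a·tau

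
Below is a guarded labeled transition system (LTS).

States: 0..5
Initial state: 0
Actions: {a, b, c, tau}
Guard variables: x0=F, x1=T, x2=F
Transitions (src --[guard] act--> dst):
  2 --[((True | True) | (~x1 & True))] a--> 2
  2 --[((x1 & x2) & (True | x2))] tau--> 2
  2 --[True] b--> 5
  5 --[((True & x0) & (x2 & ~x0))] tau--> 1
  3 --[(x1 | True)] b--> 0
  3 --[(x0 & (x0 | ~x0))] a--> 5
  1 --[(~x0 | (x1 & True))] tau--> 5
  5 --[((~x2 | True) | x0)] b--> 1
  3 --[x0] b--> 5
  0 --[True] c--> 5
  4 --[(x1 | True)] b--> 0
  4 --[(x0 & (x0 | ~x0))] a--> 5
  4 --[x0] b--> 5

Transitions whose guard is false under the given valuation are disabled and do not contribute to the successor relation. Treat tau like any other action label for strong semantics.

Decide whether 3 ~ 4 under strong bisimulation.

Refine partition for ~:
  P[0] = {{0,1,2,3,4,5}}
  P[1] = {{0},{1},{2},{3,4,5}}
  P[2] = {{0},{1},{2},{3,4},{5}}
5 equivalence class(es) (converged in 3)
class of 3: {3,4}; class of 4: {3,4}

Answer: BISIMILAR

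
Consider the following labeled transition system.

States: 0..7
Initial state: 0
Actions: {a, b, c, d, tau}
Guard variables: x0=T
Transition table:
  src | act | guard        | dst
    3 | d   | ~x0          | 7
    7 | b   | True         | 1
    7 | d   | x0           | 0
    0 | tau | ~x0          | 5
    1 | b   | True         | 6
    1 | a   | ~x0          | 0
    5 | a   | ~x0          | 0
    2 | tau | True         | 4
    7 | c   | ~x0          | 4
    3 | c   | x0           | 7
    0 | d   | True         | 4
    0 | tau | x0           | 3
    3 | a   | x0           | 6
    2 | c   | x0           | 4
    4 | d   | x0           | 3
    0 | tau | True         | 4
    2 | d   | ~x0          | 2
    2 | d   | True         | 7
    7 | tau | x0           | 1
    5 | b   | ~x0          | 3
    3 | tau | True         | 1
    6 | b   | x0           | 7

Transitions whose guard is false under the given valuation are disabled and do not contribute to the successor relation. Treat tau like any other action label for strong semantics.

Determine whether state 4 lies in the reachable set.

Guard filter leaves 15 enabled edge(s).
Layer 0: {0}
Layer 1: {3,4}  total {0,3,4}
Layer 2: {1,6,7}  total {0,1,3,4,6,7}
Reachable = {0,1,3,4,6,7}
Path to 4: d

Answer: REACHABLE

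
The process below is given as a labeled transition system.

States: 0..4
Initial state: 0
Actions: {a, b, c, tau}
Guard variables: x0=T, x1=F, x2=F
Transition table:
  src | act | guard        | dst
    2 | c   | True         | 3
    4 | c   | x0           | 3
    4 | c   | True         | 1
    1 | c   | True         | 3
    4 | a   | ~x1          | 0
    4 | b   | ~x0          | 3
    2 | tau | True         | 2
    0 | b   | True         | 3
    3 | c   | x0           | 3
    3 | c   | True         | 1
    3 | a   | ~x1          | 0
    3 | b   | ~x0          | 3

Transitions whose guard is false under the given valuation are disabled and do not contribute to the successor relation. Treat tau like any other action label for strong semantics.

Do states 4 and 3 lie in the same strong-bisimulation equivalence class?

Answer: BISIMILAR

Working:
Compute ~ classes (split until stable):
  P[0] = {{0,1,2,3,4}}
  P[1] = {{0},{1},{2},{3,4}}
stable after 2 split(s): 4 block(s)
4∈{3,4}, 3∈{3,4}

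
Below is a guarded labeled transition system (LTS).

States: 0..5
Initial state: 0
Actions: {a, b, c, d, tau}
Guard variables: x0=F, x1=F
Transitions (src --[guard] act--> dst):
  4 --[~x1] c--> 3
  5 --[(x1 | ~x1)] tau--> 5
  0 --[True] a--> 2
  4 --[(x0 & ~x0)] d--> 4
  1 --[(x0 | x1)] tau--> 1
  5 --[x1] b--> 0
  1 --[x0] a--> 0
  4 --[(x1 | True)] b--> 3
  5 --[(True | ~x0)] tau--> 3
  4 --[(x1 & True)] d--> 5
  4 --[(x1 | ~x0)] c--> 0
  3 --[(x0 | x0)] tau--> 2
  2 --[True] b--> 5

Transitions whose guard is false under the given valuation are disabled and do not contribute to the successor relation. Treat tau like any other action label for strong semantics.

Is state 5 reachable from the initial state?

Answer: REACHABLE

Trace:
7 transition(s) survive guard evaluation.
L0 = {0}
L1 = {2}  now seen {0,2}
L2 = {5}  now seen {0,2,5}
L3 = {3}  now seen {0,2,3,5}
Reachable = {0,2,3,5}
Path to 5: a·b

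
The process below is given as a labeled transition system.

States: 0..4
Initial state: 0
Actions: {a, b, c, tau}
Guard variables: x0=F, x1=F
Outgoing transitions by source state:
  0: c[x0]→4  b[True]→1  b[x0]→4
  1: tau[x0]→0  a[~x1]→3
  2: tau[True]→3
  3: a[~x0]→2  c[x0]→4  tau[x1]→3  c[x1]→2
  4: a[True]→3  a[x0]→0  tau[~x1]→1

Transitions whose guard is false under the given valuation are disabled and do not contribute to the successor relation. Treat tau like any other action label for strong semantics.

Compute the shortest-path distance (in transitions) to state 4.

Answer: UNREACHABLE

Trace:
Layered search for 4:
  L0 = {0}
  L1 = {1}
  L2 = {3}
  L3 = {2}
4 never appears.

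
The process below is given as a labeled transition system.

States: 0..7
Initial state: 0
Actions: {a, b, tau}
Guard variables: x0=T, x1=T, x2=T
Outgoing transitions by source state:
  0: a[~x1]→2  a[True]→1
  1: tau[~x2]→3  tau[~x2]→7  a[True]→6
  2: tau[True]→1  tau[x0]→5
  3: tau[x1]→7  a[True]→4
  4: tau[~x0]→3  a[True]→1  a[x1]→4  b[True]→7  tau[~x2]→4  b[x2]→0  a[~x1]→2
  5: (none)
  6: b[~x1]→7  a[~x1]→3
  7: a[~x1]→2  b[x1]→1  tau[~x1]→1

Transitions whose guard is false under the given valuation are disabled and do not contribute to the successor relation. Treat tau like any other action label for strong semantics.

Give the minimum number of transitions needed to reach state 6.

Answer: 2

Working:
Breadth-first toward 6:
  Layer 0: {0}
  Layer 1: {1}
  Layer 2: {6}
first hit 6 at d=2 via a·a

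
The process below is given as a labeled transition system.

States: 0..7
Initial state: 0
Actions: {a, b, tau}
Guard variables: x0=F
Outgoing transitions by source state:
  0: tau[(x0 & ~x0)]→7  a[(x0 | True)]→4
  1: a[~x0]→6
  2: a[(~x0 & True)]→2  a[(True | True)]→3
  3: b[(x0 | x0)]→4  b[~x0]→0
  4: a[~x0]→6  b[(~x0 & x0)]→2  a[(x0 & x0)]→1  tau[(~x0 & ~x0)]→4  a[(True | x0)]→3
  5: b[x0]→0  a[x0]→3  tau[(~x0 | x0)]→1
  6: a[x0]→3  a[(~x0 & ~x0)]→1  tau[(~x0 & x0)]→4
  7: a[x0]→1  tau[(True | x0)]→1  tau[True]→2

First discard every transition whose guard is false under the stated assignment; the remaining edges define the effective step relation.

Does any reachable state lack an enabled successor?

Answer: DEADLOCK-FREE

Trace:
Reachable = {0,1,3,4,6}
  0: a→4  [1 exit(s)]
  1: a→6  [1 exit(s)]
  3: b→0  [1 exit(s)]
  4: a→3  a→6  tau→4  [3 exit(s)]
  6: a→1  [1 exit(s)]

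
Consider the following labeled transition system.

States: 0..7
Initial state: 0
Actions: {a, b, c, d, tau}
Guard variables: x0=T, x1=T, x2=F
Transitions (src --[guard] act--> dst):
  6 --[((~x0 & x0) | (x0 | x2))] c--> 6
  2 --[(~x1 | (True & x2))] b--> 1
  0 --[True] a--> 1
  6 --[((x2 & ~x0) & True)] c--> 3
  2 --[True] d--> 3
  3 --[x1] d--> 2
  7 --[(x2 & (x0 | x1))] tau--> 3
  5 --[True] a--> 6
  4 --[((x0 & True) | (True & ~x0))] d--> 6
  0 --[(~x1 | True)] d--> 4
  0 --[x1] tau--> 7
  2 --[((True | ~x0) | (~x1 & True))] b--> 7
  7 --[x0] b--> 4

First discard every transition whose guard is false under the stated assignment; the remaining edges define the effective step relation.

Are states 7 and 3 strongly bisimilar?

Answer: NOT BISIMILAR

Trace:
Refine partition for ~:
  π0 = {{0,1,2,3,4,5,6,7}}
  π1 = {{0},{1},{2},{3,4},{5},{6},{7}}
  π2 = {{0},{1},{2},{3},{4},{5},{6},{7}}
stable after 3 split(s): 8 block(s)
7∈{7}, 3∈{3}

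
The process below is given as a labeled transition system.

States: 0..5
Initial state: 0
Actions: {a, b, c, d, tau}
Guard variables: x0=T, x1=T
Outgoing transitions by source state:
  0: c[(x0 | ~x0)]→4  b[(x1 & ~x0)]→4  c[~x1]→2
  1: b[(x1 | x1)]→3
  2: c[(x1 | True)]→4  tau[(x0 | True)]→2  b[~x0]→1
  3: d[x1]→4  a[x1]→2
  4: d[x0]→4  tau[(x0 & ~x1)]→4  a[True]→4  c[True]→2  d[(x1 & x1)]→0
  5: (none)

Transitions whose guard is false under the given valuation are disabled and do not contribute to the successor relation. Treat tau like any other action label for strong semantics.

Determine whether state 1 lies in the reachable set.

Answer: UNREACHABLE

Analysis:
10 transition(s) survive guard evaluation.
L0 = {0}
L1 = {4}  now seen {0,4}
L2 = {2}  now seen {0,2,4}
R = {0,2,4}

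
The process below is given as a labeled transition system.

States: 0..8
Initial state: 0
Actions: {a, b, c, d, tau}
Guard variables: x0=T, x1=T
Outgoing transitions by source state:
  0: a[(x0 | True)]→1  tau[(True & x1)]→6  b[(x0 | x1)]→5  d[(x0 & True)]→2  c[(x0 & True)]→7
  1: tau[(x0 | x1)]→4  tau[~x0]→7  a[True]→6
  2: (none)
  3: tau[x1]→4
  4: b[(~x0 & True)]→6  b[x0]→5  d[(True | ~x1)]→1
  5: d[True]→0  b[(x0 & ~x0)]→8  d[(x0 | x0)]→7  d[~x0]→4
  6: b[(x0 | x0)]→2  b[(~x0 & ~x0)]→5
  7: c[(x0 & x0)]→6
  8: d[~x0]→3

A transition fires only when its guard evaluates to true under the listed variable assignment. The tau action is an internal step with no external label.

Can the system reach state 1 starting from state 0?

14 transition(s) survive guard evaluation.
depth 0: {0}
depth 1: {1,2,5,6,7}  total {0,1,2,5,6,7}
depth 2: {4}  total {0,1,2,4,5,6,7}
Reach set: {0,1,2,4,5,6,7}
Path to 1: a

Answer: REACHABLE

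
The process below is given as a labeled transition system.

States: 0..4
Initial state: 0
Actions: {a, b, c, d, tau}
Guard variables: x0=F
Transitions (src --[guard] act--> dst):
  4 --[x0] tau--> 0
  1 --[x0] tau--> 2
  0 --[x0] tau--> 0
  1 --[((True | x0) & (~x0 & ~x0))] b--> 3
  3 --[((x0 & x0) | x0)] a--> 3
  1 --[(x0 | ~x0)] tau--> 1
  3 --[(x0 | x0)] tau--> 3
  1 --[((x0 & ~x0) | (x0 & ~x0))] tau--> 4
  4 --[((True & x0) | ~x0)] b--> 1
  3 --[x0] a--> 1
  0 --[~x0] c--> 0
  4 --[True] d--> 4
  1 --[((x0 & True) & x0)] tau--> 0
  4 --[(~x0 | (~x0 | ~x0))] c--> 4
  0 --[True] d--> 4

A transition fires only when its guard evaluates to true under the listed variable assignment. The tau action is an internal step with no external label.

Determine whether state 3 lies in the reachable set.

7 transition(s) survive guard evaluation.
L0 = {0}
L1 = {4}  now seen {0,4}
L2 = {1}  now seen {0,1,4}
L3 = {3}  now seen {0,1,3,4}
R = {0,1,3,4}
witness 3: d·b·b

Answer: REACHABLE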